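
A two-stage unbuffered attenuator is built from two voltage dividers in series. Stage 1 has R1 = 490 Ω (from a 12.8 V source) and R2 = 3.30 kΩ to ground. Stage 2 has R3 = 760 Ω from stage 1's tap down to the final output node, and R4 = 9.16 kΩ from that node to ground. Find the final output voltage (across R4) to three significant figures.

Stage 2 presents R3+R4 = 9920 Ω as a load on stage 1's tap.
Stage 1's lower leg becomes R2‖(R3+R4) = 2476 Ω, so V_mid = 12.8 × 2476/2966 = 10.69 V.
Stage 2 is itself unloaded: V_out = V_mid × R4/(R3+R4) = 10.69 × 9160/9920 = 9.87 V.

V_out ≈ 9.87 V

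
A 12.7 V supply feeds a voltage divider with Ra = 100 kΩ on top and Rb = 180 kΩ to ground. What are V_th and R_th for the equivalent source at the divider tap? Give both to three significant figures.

V_th = 8.16 V, R_th = 64.3 kΩ

V_th is the open-circuit tap voltage: 12.7 × 180/(100 + 180) = 8.16 V.
With the supply zeroed, Ra and Rb appear in parallel from the tap: R_th = Ra‖Rb = (100 × 180)/280.0 = 64.3 kΩ.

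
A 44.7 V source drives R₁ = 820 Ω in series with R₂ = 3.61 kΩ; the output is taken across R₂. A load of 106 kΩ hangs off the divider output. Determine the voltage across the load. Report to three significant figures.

The load sits in parallel with R₂: R₂‖R_L = (3610 × 106000) / (3610 + 106000) = 3491 Ω.
V_out = 44.7 × 3491 / (820 + 3491) = 44.7 × 3491/4311 = 36.2 V.

V_out ≈ 36.2 V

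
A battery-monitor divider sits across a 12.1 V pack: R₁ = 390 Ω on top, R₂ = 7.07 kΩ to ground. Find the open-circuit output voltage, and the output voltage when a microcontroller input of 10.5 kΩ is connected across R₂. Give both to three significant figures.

Open-circuit: V = 12.1 × 7070/(390 + 7070) = 11.5 V.
With the load, R₂ becomes R₂‖R_L = 4225 Ω, so V = 12.1 × 4225/4615 = 11.1 V.

Unloaded: 11.5 V; loaded: 11.1 V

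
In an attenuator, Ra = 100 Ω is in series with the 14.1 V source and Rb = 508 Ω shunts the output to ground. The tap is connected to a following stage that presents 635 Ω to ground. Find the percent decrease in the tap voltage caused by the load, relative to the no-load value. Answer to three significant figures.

11.6 %

The divider's output (Thévenin) resistance is Ra‖Rb = 83.55 Ω.
Fractional drop under load = R_th/(R_th + R_L) = 83.55 / (83.55 + 635) = 0.1163.
So the output falls by 11.6 %.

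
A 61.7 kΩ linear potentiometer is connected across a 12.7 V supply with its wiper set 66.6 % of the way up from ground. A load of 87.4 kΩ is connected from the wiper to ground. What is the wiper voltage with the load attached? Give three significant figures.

V ≈ 7.31 V

The wiper splits the pot into (1−α)R = 20.61 kΩ above and αR = 41.09 kΩ below.
Lower section ‖ load = 27.95 kΩ.
V_wiper = 12.7 × 27.95/(20.61 + 27.95) = 7.31 V.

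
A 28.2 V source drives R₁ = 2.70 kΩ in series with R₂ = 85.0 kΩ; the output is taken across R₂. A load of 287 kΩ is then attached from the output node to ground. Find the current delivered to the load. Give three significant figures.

R₂‖R_L = 65.58 kΩ; V_out = 28.2 × 65.58/68.28 = 27.08 V.
I_L = V_out / R_L = 27.08 / 287 kΩ = 0.0944 mA.

I_L ≈ 0.0944 mA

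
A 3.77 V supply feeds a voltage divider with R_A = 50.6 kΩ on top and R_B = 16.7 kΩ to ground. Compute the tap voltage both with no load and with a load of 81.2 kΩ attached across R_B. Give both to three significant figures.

Unloaded: 0.935 V; loaded: 0.810 V

Open-circuit: V = 3.77 × 16.7/(50.6 + 16.7) = 0.935 V.
With the load, R_B becomes R_B‖R_L = 13.85 kΩ, so V = 3.77 × 13.85/64.45 = 0.810 V.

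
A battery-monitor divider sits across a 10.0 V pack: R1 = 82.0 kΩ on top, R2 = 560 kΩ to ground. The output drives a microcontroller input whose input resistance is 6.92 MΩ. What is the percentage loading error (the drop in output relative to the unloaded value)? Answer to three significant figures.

The divider's output (Thévenin) resistance is R1‖R2 = 71.53 kΩ.
Fractional drop under load = R_th/(R_th + R_L) = 71.53 / (71.53 + 6920) = 0.01023.
So the output falls by 1.02 %.

1.02 %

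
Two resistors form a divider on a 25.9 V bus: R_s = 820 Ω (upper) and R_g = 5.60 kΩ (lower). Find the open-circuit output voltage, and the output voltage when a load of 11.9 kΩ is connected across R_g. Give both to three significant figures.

Unloaded: 22.6 V; loaded: 21.3 V

Open-circuit: V = 25.9 × 5600/(820 + 5600) = 22.6 V.
With the load, R_g becomes R_g‖R_L = 3808 Ω, so V = 25.9 × 3808/4628 = 21.3 V.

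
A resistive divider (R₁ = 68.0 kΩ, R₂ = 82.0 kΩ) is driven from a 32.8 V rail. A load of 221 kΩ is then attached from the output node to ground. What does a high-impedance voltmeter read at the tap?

The load sits in parallel with R₂: R₂‖R_L = (82.0 × 221) / (82.0 + 221) = 59.81 kΩ.
V_out = 32.8 × 59.81 / (68.0 + 59.81) = 32.8 × 59.81/127.8 = 15.3 V.
(Unloaded it would have been 17.9 V.)

V_out ≈ 15.3 V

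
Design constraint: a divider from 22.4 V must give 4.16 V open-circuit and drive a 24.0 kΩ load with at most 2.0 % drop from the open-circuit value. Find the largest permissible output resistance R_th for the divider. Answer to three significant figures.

Loading drop = R_th/(R_th + R_L) ≤ 0.0200, so R_th ≤ R_L · ε/(1−ε) = 24.0 kΩ × 0.0200/0.9800 = 490 Ω.

R_th ≤ 490 Ω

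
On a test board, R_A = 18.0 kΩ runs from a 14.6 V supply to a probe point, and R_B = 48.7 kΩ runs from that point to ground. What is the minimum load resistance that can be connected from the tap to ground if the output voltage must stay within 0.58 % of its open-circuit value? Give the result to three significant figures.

R_L(min) ≈ 2.25 MΩ

Output resistance R_th = R_A‖R_B = (18.0 × 48.7)/66.70 = 13.14 kΩ.
The fractional drop is R_th/(R_th + R_L); requiring this ≤ 0.00580 gives R_L ≥ R_th(1/0.00580 − 1) = 13.14 × 171.4 = 2.25 MΩ.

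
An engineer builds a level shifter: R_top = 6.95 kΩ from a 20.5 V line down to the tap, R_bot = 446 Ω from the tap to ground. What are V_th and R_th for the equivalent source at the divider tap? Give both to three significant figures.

V_th is the open-circuit tap voltage: 20.5 × 446/(6950 + 446) = 1.24 V.
With the supply zeroed, R_top and R_bot appear in parallel from the tap: R_th = R_top‖R_bot = (6950 × 446)/7396 = 419 Ω.

V_th = 1.24 V, R_th = 419 Ω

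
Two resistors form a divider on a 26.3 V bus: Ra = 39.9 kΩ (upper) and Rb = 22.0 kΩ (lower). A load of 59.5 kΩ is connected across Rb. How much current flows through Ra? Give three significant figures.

Rb‖R_L = 16.06 kΩ, so the source sees Ra + Rb‖R_L = 55.96 kΩ.
I = 26.3 V / 55.96 kΩ = 0.470 mA.

I ≈ 0.470 mA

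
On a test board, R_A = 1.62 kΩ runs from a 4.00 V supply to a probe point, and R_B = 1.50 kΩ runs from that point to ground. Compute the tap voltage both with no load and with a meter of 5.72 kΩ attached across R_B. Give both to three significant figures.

Open-circuit: V = 4.00 × 1.50/(1.62 + 1.50) = 1.92 V.
With the load, R_B becomes R_B‖R_L = 1.188 kΩ, so V = 4.00 × 1.188/2.808 = 1.69 V.

Unloaded: 1.92 V; loaded: 1.69 V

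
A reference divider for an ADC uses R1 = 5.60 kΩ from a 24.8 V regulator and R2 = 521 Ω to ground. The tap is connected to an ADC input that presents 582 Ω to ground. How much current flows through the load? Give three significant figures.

R2‖R_L = 274.9 Ω; V_out = 24.8 × 274.9/5875 = 1.160 V.
I_L = V_out / R_L = 1.160 / 582 Ω = 1.99 mA.

I_L ≈ 1.99 mA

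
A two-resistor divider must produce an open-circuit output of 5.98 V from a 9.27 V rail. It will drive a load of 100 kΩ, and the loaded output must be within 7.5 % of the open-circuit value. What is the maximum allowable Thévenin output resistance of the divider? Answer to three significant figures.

Loading drop = R_th/(R_th + R_L) ≤ 0.0750, so R_th ≤ R_L · ε/(1−ε) = 100 kΩ × 0.0750/0.9250 = 8.11 kΩ.
(Any R1, R2 with R2/(R1+R2) = 0.645 and R1‖R2 ≤ 8.11 kΩ will meet the spec.)

R_th ≤ 8.11 kΩ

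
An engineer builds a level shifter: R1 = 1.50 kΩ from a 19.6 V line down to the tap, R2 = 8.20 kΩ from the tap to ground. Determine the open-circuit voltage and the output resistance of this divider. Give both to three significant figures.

V_th is the open-circuit tap voltage: 19.6 × 8.20/(1.50 + 8.20) = 16.6 V.
With the supply zeroed, R1 and R2 appear in parallel from the tap: R_th = R1‖R2 = (1.50 × 8.20)/9.700 = 1.27 kΩ.

V_th = 16.6 V, R_th = 1.27 kΩ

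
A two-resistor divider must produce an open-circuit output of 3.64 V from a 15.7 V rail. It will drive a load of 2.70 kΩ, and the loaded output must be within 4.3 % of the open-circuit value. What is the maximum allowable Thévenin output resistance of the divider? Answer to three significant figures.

R_th ≤ 121 Ω

Loading drop = R_th/(R_th + R_L) ≤ 0.0430, so R_th ≤ R_L · ε/(1−ε) = 2.70 kΩ × 0.0430/0.9570 = 121 Ω.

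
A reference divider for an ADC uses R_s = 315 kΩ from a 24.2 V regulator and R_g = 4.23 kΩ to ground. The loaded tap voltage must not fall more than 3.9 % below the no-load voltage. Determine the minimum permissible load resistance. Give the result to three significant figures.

Output resistance R_th = R_s‖R_g = (315 × 4.23)/319.2 = 4.174 kΩ.
The fractional drop is R_th/(R_th + R_L); requiring this ≤ 0.0390 gives R_L ≥ R_th(1/0.0390 − 1) = 4.174 × 24.64 = 103 kΩ.

R_L(min) ≈ 103 kΩ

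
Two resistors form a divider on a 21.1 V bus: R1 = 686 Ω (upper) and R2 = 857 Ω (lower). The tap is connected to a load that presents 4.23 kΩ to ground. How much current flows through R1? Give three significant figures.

R2‖R_L = 712.6 Ω, so the source sees R1 + R2‖R_L = 1399 Ω.
I = 21.1 V / 1399 Ω = 15.1 mA.

I ≈ 15.1 mA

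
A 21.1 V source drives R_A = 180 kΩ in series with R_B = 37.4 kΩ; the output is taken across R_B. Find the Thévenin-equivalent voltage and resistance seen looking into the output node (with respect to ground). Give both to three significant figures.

V_th is the open-circuit tap voltage: 21.1 × 37.4/(180 + 37.4) = 3.63 V.
With the supply zeroed, R_A and R_B appear in parallel from the tap: R_th = R_A‖R_B = (180 × 37.4)/217.4 = 31.0 kΩ.

V_th = 3.63 V, R_th = 31.0 kΩ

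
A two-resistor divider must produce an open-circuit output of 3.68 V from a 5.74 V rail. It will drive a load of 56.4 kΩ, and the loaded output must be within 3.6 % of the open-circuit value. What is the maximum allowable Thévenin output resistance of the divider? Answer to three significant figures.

Loading drop = R_th/(R_th + R_L) ≤ 0.0360, so R_th ≤ R_L · ε/(1−ε) = 56.4 kΩ × 0.0360/0.9640 = 2.11 kΩ.

R_th ≤ 2.11 kΩ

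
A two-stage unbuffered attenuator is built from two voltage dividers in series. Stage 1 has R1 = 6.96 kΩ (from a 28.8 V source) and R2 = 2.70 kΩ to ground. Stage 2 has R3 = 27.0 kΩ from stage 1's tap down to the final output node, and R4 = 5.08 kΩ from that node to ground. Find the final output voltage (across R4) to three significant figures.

V_out ≈ 1.20 V

Stage 2 presents R3+R4 = 32.08 kΩ as a load on stage 1's tap.
Stage 1's lower leg becomes R2‖(R3+R4) = 2.490 kΩ, so V_mid = 28.8 × 2.490/9.450 = 7.589 V.
Stage 2 is itself unloaded: V_out = V_mid × R4/(R3+R4) = 7.589 × 5.08/32.08 = 1.20 V.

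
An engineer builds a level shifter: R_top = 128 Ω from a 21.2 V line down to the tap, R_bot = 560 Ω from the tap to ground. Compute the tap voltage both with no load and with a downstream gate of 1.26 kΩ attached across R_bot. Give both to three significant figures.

Unloaded: 17.3 V; loaded: 15.9 V

Open-circuit: V = 21.2 × 560/(128 + 560) = 17.3 V.
With the load, R_bot becomes R_bot‖R_L = 387.7 Ω, so V = 21.2 × 387.7/515.7 = 15.9 V.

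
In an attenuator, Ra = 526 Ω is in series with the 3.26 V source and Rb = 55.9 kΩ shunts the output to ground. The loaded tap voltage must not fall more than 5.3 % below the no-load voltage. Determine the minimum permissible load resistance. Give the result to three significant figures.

R_L(min) ≈ 9.31 kΩ

Output resistance R_th = Ra‖Rb = (526 × 55900)/56430 = 521.1 Ω.
The fractional drop is R_th/(R_th + R_L); requiring this ≤ 0.0530 gives R_L ≥ R_th(1/0.0530 − 1) = 521.1 × 17.87 = 9.31 kΩ.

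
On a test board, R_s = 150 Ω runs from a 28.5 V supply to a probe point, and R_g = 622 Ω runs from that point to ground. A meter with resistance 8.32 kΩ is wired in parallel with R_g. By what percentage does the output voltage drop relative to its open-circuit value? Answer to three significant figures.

The divider's output (Thévenin) resistance is R_s‖R_g = 120.9 Ω.
Fractional drop under load = R_th/(R_th + R_L) = 120.9 / (120.9 + 8320) = 0.01432.
So the output falls by 1.43 %.

1.43 %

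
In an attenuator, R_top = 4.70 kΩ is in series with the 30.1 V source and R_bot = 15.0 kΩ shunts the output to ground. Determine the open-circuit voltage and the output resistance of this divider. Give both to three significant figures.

V_th is the open-circuit tap voltage: 30.1 × 15.0/(4.70 + 15.0) = 22.9 V.
With the supply zeroed, R_top and R_bot appear in parallel from the tap: R_th = R_top‖R_bot = (4.70 × 15.0)/19.70 = 3.58 kΩ.

V_th = 22.9 V, R_th = 3.58 kΩ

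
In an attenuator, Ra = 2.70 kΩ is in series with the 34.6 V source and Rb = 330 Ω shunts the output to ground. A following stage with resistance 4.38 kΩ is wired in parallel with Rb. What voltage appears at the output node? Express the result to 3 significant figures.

The load sits in parallel with Rb: Rb‖R_L = (330 × 4380) / (330 + 4380) = 306.9 Ω.
V_out = 34.6 × 306.9 / (2700 + 306.9) = 34.6 × 306.9/3007 = 3.53 V.
(Unloaded it would have been 3.77 V.)

V_out ≈ 3.53 V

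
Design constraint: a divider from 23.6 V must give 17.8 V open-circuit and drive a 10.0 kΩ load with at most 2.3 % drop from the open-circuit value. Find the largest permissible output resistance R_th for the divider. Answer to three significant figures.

Loading drop = R_th/(R_th + R_L) ≤ 0.0230, so R_th ≤ R_L · ε/(1−ε) = 10.0 kΩ × 0.0230/0.9770 = 235 Ω.
(Any R1, R2 with R2/(R1+R2) = 0.754 and R1‖R2 ≤ 235 Ω will meet the spec.)

R_th ≤ 235 Ω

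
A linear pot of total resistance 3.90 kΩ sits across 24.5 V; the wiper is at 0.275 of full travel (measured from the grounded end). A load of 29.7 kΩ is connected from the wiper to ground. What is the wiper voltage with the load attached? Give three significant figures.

V ≈ 6.57 V

The wiper splits the pot into (1−α)R = 2.828 kΩ above and αR = 1.073 kΩ below.
Lower section ‖ load = 1.035 kΩ.
V_wiper = 24.5 × 1.035/(2.828 + 1.035) = 6.57 V.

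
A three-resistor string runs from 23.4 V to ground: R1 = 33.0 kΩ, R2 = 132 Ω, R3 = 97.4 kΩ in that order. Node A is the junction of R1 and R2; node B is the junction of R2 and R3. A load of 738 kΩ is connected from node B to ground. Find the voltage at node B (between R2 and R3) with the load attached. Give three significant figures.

At node B, R3 is in parallel with the load: R3‖R_L = 86040 Ω.
Below node A the resistance is R2 + (R3‖R_L) = 86180 Ω, so V_A = 23.4 × 86180/119200 = 16.92 V.
Then V_B = V_A × (R3‖R_L)/(R2 + R3‖R_L) = 16.92 × 86040/86180 = 16.9 V.

V ≈ 16.9 V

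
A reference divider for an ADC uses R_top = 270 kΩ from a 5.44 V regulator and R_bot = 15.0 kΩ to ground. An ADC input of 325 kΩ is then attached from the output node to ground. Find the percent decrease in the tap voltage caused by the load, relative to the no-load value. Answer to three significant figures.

4.19 %

The divider's output (Thévenin) resistance is R_top‖R_bot = 14.21 kΩ.
Fractional drop under load = R_th/(R_th + R_L) = 14.21 / (14.21 + 325) = 0.04189.
So the output falls by 4.19 %.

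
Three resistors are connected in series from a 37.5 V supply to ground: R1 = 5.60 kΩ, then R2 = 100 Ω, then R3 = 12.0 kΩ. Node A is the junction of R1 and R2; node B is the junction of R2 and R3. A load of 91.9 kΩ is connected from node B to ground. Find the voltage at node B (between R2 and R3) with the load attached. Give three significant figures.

V ≈ 24.4 V

At node B, R3 is in parallel with the load: R3‖R_L = 10610 Ω.
Below node A the resistance is R2 + (R3‖R_L) = 10710 Ω, so V_A = 37.5 × 10710/16310 = 24.63 V.
Then V_B = V_A × (R3‖R_L)/(R2 + R3‖R_L) = 24.63 × 10610/10710 = 24.4 V.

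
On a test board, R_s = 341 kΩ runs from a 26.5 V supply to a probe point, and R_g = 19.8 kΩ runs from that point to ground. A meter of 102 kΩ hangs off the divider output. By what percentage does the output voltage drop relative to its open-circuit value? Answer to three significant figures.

15.5 %

Unloaded V = 26.5 × 19.8/360.8 = 1.454 V.
Loaded: R_g‖R_L = 16.58 kΩ, giving V = 26.5 × 16.58/357.6 = 1.229 V.
Drop = (1.454 − 1.229) / 1.454 = 15.5 %.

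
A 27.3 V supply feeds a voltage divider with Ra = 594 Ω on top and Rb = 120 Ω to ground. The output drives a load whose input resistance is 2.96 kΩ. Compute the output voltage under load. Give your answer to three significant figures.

The load sits in parallel with Rb: Rb‖R_L = (120 × 2960) / (120 + 2960) = 115.3 Ω.
V_out = 27.3 × 115.3 / (594 + 115.3) = 27.3 × 115.3/709.3 = 4.44 V.

V_out ≈ 4.44 V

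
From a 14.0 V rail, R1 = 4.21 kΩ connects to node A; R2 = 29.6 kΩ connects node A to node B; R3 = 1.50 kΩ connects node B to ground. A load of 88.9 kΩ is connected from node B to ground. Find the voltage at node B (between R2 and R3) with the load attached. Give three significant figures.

At node B, R3 is in parallel with the load: R3‖R_L = 1.475 kΩ.
Below node A the resistance is R2 + (R3‖R_L) = 31.08 kΩ, so V_A = 14.0 × 31.08/35.29 = 12.33 V.
Then V_B = V_A × (R3‖R_L)/(R2 + R3‖R_L) = 12.33 × 1.475/31.08 = 0.585 V.

V ≈ 0.585 V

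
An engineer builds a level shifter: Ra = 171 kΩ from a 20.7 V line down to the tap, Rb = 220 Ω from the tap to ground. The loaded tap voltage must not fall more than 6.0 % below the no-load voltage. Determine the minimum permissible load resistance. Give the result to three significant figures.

R_L(min) ≈ 3.44 kΩ

Output resistance R_th = Ra‖Rb = (171000 × 220)/171200 = 219.7 Ω.
The fractional drop is R_th/(R_th + R_L); requiring this ≤ 0.0600 gives R_L ≥ R_th(1/0.0600 − 1) = 219.7 × 15.67 = 3.44 kΩ.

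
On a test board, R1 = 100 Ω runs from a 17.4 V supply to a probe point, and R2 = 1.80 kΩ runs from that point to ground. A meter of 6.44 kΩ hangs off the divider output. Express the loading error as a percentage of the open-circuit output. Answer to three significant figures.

1.45 %

The divider's output (Thévenin) resistance is R1‖R2 = 94.74 Ω.
Fractional drop under load = R_th/(R_th + R_L) = 94.74 / (94.74 + 6440) = 0.01450.
So the output falls by 1.45 %.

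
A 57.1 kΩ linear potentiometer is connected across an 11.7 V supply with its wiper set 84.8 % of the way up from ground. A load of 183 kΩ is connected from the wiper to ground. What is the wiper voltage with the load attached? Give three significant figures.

The wiper splits the pot into (1−α)R = 8.679 kΩ above and αR = 48.42 kΩ below.
Lower section ‖ load = 38.29 kΩ.
V_wiper = 11.7 × 38.29/(8.679 + 38.29) = 9.54 V.

V ≈ 9.54 V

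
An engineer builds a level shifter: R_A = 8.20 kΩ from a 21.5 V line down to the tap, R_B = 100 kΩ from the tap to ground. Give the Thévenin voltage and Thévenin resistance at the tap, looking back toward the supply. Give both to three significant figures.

V_th is the open-circuit tap voltage: 21.5 × 100/(8.20 + 100) = 19.9 V.
With the supply zeroed, R_A and R_B appear in parallel from the tap: R_th = R_A‖R_B = (8.20 × 100)/108.2 = 7.58 kΩ.

V_th = 19.9 V, R_th = 7.58 kΩ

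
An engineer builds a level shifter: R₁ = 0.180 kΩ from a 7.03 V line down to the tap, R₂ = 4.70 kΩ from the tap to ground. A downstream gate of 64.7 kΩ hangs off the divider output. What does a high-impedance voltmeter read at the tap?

The load sits in parallel with R₂: R₂‖R_L = (4700 × 64700) / (4700 + 64700) = 4382 Ω.
V_out = 7.03 × 4382 / (180 + 4382) = 7.03 × 4382/4562 = 6.75 V.
(Unloaded it would have been 6.77 V.)

V_out ≈ 6.75 V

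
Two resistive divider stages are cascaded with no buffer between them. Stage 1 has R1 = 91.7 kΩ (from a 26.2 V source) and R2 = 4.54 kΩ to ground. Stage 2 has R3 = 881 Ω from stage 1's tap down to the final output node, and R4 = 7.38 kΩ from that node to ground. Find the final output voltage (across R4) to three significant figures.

Stage 2 presents R3+R4 = 8261 Ω as a load on stage 1's tap.
Stage 1's lower leg becomes R2‖(R3+R4) = 2930 Ω, so V_mid = 26.2 × 2930/94630 = 0.8112 V.
Stage 2 is itself unloaded: V_out = V_mid × R4/(R3+R4) = 0.8112 × 7380/8261 = 0.725 V.

V_out ≈ 0.725 V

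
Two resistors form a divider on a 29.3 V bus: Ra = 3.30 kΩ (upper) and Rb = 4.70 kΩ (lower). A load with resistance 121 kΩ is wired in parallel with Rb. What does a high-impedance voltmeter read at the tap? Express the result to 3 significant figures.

The load sits in parallel with Rb: Rb‖R_L = (4.70 × 121) / (4.70 + 121) = 4.524 kΩ.
V_out = 29.3 × 4.524 / (3.30 + 4.524) = 29.3 × 4.524/7.824 = 16.9 V.

V_out ≈ 16.9 V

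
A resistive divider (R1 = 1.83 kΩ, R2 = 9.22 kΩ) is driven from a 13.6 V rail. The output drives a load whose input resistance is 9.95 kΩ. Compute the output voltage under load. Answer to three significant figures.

The load sits in parallel with R2: R2‖R_L = (9.22 × 9.95) / (9.22 + 9.95) = 4.786 kΩ.
V_out = 13.6 × 4.786 / (1.83 + 4.786) = 13.6 × 4.786/6.616 = 9.84 V.

V_out ≈ 9.84 V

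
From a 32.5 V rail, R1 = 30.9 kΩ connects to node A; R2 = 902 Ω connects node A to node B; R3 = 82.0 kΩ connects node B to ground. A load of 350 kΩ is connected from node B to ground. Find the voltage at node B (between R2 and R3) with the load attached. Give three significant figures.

V ≈ 22.0 V

At node B, R3 is in parallel with the load: R3‖R_L = 66440 Ω.
Below node A the resistance is R2 + (R3‖R_L) = 67340 Ω, so V_A = 32.5 × 67340/98240 = 22.28 V.
Then V_B = V_A × (R3‖R_L)/(R2 + R3‖R_L) = 22.28 × 66440/67340 = 22.0 V.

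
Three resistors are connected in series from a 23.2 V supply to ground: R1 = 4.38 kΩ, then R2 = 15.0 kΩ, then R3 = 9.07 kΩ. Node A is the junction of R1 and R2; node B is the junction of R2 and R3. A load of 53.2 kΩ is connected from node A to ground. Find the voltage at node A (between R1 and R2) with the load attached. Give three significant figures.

V ≈ 18.4 V

Below node A the series string R2+R3 = 24.07 kΩ sits in parallel with the 53.2 kΩ load: 16.57 kΩ.
V_A = 23.2 × 16.57/(4.38 + 16.57) = 18.4 V.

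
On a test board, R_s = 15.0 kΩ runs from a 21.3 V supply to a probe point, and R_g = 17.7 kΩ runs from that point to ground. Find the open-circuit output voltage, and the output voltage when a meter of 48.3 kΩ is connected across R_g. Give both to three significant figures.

Unloaded: 11.5 V; loaded: 9.87 V

Open-circuit: V = 21.3 × 17.7/(15.0 + 17.7) = 11.5 V.
With the load, R_g becomes R_g‖R_L = 12.95 kΩ, so V = 21.3 × 12.95/27.95 = 9.87 V.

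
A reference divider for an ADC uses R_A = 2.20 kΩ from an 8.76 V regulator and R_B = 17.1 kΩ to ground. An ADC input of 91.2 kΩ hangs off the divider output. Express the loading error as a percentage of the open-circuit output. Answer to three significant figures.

2.09 %

The divider's output (Thévenin) resistance is R_A‖R_B = 1.949 kΩ.
Fractional drop under load = R_th/(R_th + R_L) = 1.949 / (1.949 + 91.2) = 0.02093.
So the output falls by 2.09 %.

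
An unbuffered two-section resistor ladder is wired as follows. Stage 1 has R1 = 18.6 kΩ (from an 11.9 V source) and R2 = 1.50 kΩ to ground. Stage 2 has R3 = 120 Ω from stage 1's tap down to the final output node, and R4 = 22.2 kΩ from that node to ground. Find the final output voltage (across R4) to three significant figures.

Stage 2 presents R3+R4 = 22320 Ω as a load on stage 1's tap.
Stage 1's lower leg becomes R2‖(R3+R4) = 1406 Ω, so V_mid = 11.9 × 1406/20010 = 0.8361 V.
Stage 2 is itself unloaded: V_out = V_mid × R4/(R3+R4) = 0.8361 × 22200/22320 = 0.832 V.

V_out ≈ 0.832 V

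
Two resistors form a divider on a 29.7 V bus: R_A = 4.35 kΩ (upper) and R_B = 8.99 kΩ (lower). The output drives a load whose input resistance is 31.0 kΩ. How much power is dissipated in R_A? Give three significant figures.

P ≈ 29.9 mW

Total resistance from the source is R_A + (R_B‖R_L) = 11.32 kΩ, so I = 29.7/11.32 kΩ = 2.624 mA.
P = I²·R_A = (2.624 mA)² × 4.35 kΩ = 29.9 mW.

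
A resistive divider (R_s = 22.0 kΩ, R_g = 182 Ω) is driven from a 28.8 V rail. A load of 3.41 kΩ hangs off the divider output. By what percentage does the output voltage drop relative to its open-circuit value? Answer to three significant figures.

5.03 %

The divider's output (Thévenin) resistance is R_s‖R_g = 180.5 Ω.
Fractional drop under load = R_th/(R_th + R_L) = 180.5 / (180.5 + 3410) = 0.05027.
So the output falls by 5.03 %.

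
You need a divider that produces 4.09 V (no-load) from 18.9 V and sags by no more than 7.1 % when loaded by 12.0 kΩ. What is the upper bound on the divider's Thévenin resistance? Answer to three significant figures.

Loading drop = R_th/(R_th + R_L) ≤ 0.0710, so R_th ≤ R_L · ε/(1−ε) = 12.0 kΩ × 0.0710/0.9290 = 917 Ω.
(Any R1, R2 with R2/(R1+R2) = 0.216 and R1‖R2 ≤ 917 Ω will meet the spec.)

R_th ≤ 917 Ω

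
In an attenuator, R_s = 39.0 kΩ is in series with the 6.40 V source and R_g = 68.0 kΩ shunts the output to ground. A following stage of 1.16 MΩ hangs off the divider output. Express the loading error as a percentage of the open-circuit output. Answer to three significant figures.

The divider's output (Thévenin) resistance is R_s‖R_g = 24.79 kΩ.
Fractional drop under load = R_th/(R_th + R_L) = 24.79 / (24.79 + 1160) = 0.02092.
So the output falls by 2.09 %.

2.09 %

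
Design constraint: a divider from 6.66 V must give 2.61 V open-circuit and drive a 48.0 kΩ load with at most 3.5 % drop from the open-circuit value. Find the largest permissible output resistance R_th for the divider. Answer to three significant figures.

R_th ≤ 1.74 kΩ

Loading drop = R_th/(R_th + R_L) ≤ 0.0350, so R_th ≤ R_L · ε/(1−ε) = 48.0 kΩ × 0.0350/0.9650 = 1.74 kΩ.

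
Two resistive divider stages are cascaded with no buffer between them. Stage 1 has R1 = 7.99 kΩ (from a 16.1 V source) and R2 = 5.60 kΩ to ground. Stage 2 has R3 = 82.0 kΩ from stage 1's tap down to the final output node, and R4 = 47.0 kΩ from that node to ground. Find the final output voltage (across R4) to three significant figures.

Stage 2 presents R3+R4 = 129.0 kΩ as a load on stage 1's tap.
Stage 1's lower leg becomes R2‖(R3+R4) = 5.367 kΩ, so V_mid = 16.1 × 5.367/13.36 = 6.469 V.
Stage 2 is itself unloaded: V_out = V_mid × R4/(R3+R4) = 6.469 × 47.0/129.0 = 2.36 V.

V_out ≈ 2.36 V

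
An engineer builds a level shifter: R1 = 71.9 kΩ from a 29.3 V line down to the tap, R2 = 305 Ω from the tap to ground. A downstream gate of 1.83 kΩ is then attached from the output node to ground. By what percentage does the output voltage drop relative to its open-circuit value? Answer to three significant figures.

The divider's output (Thévenin) resistance is R1‖R2 = 303.7 Ω.
Fractional drop under load = R_th/(R_th + R_L) = 303.7 / (303.7 + 1830) = 0.1423.
So the output falls by 14.2 %.

14.2 %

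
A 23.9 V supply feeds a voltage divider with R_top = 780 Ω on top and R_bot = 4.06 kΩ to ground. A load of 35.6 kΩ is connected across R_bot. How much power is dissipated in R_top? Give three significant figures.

Total resistance from the source is R_top + (R_bot‖R_L) = 4424 Ω, so I = 23.9/4424 Ω = 5.402 mA.
P = I²·R_top = (5.402 mA)² × 780 Ω = 22.8 mW.

P ≈ 22.8 mW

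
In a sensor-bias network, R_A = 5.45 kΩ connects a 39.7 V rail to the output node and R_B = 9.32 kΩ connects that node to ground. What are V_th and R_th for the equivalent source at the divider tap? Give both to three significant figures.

V_th = 25.1 V, R_th = 3.44 kΩ

V_th is the open-circuit tap voltage: 39.7 × 9.32/(5.45 + 9.32) = 25.1 V.
With the supply zeroed, R_A and R_B appear in parallel from the tap: R_th = R_A‖R_B = (5.45 × 9.32)/14.77 = 3.44 kΩ.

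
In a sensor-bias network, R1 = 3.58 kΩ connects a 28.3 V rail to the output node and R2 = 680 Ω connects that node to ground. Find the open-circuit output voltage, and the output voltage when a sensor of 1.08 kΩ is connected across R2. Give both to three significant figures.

Unloaded: 4.52 V; loaded: 2.95 V

Open-circuit: V = 28.3 × 680/(3580 + 680) = 4.52 V.
With the load, R2 becomes R2‖R_L = 417.3 Ω, so V = 28.3 × 417.3/3997 = 2.95 V.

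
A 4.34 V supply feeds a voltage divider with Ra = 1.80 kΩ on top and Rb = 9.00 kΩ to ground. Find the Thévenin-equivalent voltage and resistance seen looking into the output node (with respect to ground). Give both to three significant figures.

V_th = 3.62 V, R_th = 1.50 kΩ

V_th is the open-circuit tap voltage: 4.34 × 9.00/(1.80 + 9.00) = 3.62 V.
With the supply zeroed, Ra and Rb appear in parallel from the tap: R_th = Ra‖Rb = (1.80 × 9.00)/10.80 = 1.50 kΩ.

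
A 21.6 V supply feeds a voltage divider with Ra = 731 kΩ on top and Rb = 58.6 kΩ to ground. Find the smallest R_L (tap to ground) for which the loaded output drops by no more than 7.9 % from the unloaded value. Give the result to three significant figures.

Output resistance R_th = Ra‖Rb = (731 × 58.6)/789.6 = 54.25 kΩ.
The fractional drop is R_th/(R_th + R_L); requiring this ≤ 0.0790 gives R_L ≥ R_th(1/0.0790 − 1) = 54.25 × 11.66 = 632 kΩ.

R_L(min) ≈ 632 kΩ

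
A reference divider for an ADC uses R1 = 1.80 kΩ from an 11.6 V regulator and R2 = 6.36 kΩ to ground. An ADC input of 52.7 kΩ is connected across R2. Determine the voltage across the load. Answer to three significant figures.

V_out ≈ 8.81 V

The load sits in parallel with R2: R2‖R_L = (6.36 × 52.7) / (6.36 + 52.7) = 5.675 kΩ.
V_out = 11.6 × 5.675 / (1.80 + 5.675) = 11.6 × 5.675/7.475 = 8.81 V.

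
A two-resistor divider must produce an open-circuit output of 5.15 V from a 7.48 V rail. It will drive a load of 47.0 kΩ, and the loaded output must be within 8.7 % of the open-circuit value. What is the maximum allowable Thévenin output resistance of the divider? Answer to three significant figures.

R_th ≤ 4.48 kΩ

Loading drop = R_th/(R_th + R_L) ≤ 0.0870, so R_th ≤ R_L · ε/(1−ε) = 47.0 kΩ × 0.0870/0.9130 = 4.48 kΩ.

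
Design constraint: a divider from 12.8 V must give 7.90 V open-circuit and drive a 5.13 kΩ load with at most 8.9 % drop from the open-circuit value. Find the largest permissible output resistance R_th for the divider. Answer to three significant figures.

R_th ≤ 501 Ω

Loading drop = R_th/(R_th + R_L) ≤ 0.0890, so R_th ≤ R_L · ε/(1−ε) = 5.13 kΩ × 0.0890/0.9110 = 501 Ω.
(Any R1, R2 with R2/(R1+R2) = 0.617 and R1‖R2 ≤ 501 Ω will meet the spec.)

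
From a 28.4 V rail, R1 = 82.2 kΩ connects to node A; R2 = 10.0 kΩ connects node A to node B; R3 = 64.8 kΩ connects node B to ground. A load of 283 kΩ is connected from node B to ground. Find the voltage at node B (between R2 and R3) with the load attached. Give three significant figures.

At node B, R3 is in parallel with the load: R3‖R_L = 52.73 kΩ.
Below node A the resistance is R2 + (R3‖R_L) = 62.73 kΩ, so V_A = 28.4 × 62.73/144.9 = 12.29 V.
Then V_B = V_A × (R3‖R_L)/(R2 + R3‖R_L) = 12.29 × 52.73/62.73 = 10.3 V.

V ≈ 10.3 V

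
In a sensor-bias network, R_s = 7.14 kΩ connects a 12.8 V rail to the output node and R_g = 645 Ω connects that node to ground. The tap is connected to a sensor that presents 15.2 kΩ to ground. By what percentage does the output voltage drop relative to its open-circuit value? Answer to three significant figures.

3.75 %

The divider's output (Thévenin) resistance is R_s‖R_g = 591.6 Ω.
Fractional drop under load = R_th/(R_th + R_L) = 591.6 / (591.6 + 15200) = 0.03746.
So the output falls by 3.75 %.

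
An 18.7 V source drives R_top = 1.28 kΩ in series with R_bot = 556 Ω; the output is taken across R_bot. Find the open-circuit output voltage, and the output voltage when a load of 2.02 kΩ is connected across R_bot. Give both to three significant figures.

Open-circuit: V = 18.7 × 556/(1280 + 556) = 5.66 V.
With the load, R_bot becomes R_bot‖R_L = 436.0 Ω, so V = 18.7 × 436.0/1716 = 4.75 V.

Unloaded: 5.66 V; loaded: 4.75 V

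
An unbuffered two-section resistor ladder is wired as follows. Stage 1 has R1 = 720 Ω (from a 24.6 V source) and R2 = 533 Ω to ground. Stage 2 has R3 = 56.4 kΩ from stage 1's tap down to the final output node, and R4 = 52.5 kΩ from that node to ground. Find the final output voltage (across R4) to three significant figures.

Stage 2 presents R3+R4 = 108900 Ω as a load on stage 1's tap.
Stage 1's lower leg becomes R2‖(R3+R4) = 530.4 Ω, so V_mid = 24.6 × 530.4/1250 = 10.43 V.
Stage 2 is itself unloaded: V_out = V_mid × R4/(R3+R4) = 10.43 × 52500/108900 = 5.03 V.

V_out ≈ 5.03 V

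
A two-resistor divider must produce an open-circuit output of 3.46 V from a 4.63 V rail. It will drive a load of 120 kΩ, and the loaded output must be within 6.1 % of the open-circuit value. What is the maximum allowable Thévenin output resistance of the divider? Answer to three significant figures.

R_th ≤ 7.80 kΩ

Loading drop = R_th/(R_th + R_L) ≤ 0.0610, so R_th ≤ R_L · ε/(1−ε) = 120 kΩ × 0.0610/0.9390 = 7.80 kΩ.
(Any R1, R2 with R2/(R1+R2) = 0.747 and R1‖R2 ≤ 7.80 kΩ will meet the spec.)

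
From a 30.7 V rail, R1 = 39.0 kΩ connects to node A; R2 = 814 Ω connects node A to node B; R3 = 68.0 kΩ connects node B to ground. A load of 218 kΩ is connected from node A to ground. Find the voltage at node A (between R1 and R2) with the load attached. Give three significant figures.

Below node A the series string R2+R3 = 68810 Ω sits in parallel with the 218000 Ω load: 52300 Ω.
V_A = 30.7 × 52300/(39000 + 52300) = 17.6 V.

V ≈ 17.6 V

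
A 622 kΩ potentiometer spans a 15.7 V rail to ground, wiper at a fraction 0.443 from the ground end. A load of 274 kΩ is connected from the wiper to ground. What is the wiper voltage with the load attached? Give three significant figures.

V ≈ 4.46 V

The wiper splits the pot into (1−α)R = 346.5 kΩ above and αR = 275.5 kΩ below.
Lower section ‖ load = 137.4 kΩ.
V_wiper = 15.7 × 137.4/(346.5 + 137.4) = 4.46 V.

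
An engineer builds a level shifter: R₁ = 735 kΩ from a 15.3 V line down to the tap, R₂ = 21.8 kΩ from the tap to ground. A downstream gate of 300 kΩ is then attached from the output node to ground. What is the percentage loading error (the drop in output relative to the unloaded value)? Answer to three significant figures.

The divider's output (Thévenin) resistance is R₁‖R₂ = 21.17 kΩ.
Fractional drop under load = R_th/(R_th + R_L) = 21.17 / (21.17 + 300) = 0.06592.
So the output falls by 6.59 %.

6.59 %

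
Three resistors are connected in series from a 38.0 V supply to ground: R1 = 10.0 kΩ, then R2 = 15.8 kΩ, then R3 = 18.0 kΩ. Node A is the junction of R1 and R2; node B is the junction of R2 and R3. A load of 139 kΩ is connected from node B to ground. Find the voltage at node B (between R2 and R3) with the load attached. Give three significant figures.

At node B, R3 is in parallel with the load: R3‖R_L = 15.94 kΩ.
Below node A the resistance is R2 + (R3‖R_L) = 31.74 kΩ, so V_A = 38.0 × 31.74/41.74 = 28.90 V.
Then V_B = V_A × (R3‖R_L)/(R2 + R3‖R_L) = 28.90 × 15.94/31.74 = 14.5 V.

V ≈ 14.5 V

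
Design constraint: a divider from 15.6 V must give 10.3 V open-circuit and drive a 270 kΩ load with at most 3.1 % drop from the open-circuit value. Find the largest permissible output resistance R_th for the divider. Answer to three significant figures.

R_th ≤ 8.64 kΩ

Loading drop = R_th/(R_th + R_L) ≤ 0.0310, so R_th ≤ R_L · ε/(1−ε) = 270 kΩ × 0.0310/0.9690 = 8.64 kΩ.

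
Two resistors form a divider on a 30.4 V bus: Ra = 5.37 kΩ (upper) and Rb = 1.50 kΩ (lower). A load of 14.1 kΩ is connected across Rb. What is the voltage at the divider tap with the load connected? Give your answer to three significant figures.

The load sits in parallel with Rb: Rb‖R_L = (1.50 × 14.1) / (1.50 + 14.1) = 1.356 kΩ.
V_out = 30.4 × 1.356 / (5.37 + 1.356) = 30.4 × 1.356/6.726 = 6.13 V.

V_out ≈ 6.13 V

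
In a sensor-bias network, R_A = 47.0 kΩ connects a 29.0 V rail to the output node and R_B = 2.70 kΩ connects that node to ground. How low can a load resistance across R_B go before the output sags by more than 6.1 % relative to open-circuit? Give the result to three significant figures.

R_L(min) ≈ 39.3 kΩ

Output resistance R_th = R_A‖R_B = (47.0 × 2.70)/49.70 = 2.553 kΩ.
The fractional drop is R_th/(R_th + R_L); requiring this ≤ 0.0610 gives R_L ≥ R_th(1/0.0610 − 1) = 2.553 × 15.39 = 39.3 kΩ.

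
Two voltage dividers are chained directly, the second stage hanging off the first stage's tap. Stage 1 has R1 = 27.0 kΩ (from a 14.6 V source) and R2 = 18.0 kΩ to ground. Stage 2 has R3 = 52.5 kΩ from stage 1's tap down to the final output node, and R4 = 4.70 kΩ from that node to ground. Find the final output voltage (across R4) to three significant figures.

V_out ≈ 0.404 V

Stage 2 presents R3+R4 = 57.20 kΩ as a load on stage 1's tap.
Stage 1's lower leg becomes R2‖(R3+R4) = 13.69 kΩ, so V_mid = 14.6 × 13.69/40.69 = 4.912 V.
Stage 2 is itself unloaded: V_out = V_mid × R4/(R3+R4) = 4.912 × 4.70/57.20 = 0.404 V.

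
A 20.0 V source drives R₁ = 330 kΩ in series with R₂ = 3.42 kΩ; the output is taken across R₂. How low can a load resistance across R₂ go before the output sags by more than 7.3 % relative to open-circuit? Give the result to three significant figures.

R_L(min) ≈ 43.0 kΩ

Output resistance R_th = R₁‖R₂ = (330 × 3.42)/333.4 = 3.385 kΩ.
The fractional drop is R_th/(R_th + R_L); requiring this ≤ 0.0730 gives R_L ≥ R_th(1/0.0730 − 1) = 3.385 × 12.70 = 43.0 kΩ.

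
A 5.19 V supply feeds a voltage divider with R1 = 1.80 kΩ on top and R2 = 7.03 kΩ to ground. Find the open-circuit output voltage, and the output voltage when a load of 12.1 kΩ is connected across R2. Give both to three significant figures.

Unloaded: 4.13 V; loaded: 3.69 V

Open-circuit: V = 5.19 × 7.03/(1.80 + 7.03) = 4.13 V.
With the load, R2 becomes R2‖R_L = 4.447 kΩ, so V = 5.19 × 4.447/6.247 = 3.69 V.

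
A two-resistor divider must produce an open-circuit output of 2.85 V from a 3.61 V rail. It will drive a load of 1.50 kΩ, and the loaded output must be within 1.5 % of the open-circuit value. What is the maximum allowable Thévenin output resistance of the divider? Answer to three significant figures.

Loading drop = R_th/(R_th + R_L) ≤ 0.0150, so R_th ≤ R_L · ε/(1−ε) = 1.50 kΩ × 0.0150/0.9850 = 22.8 Ω.

R_th ≤ 22.8 Ω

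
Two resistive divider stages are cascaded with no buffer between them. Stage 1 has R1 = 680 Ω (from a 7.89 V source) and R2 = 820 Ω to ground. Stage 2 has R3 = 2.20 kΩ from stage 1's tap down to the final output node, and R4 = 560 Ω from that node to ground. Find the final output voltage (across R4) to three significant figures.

Stage 2 presents R3+R4 = 2760 Ω as a load on stage 1's tap.
Stage 1's lower leg becomes R2‖(R3+R4) = 632.2 Ω, so V_mid = 7.89 × 632.2/1312 = 3.801 V.
Stage 2 is itself unloaded: V_out = V_mid × R4/(R3+R4) = 3.801 × 560/2760 = 0.771 V.

V_out ≈ 0.771 V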